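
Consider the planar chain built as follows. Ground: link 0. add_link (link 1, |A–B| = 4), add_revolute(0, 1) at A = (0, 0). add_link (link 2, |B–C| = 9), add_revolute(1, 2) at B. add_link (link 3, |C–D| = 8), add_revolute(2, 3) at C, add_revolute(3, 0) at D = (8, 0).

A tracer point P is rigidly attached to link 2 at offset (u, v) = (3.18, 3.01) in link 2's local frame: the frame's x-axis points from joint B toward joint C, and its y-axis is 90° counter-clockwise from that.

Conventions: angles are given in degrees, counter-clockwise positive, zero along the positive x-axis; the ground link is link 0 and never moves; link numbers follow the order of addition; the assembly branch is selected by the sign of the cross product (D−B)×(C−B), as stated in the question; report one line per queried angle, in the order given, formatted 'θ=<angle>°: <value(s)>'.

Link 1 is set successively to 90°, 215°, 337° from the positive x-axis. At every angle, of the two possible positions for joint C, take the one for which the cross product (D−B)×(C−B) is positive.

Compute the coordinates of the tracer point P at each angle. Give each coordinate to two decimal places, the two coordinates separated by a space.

A=(0,0), D=(8.00,0)
θ=90°: B = A + 4.00·(cos90°, sin90°) = (0.0000, 4.0000)
θ=90°: |BD| = 8.9443
θ=90°: circle(B,9.00) ∩ circle(D,8.00): a=5.4225, h=7.1831
θ=90°:   candidates: C₊=(8.0624,7.9998) cross=64.248; C₋=(1.6376,-4.8498) cross=-64.248
θ=90°:   branch + wants cross > 0 → take C=(8.0624,7.9998) (cross=64.248)
θ=90°: ex = (C−B)/|BC| = (0.8958,0.4444); ey = (-0.4444,0.8958)
θ=90°: P = B + 3.18·ex + 3.01·ey = (1.5110,8.1097)
θ=215°: B = A + 4.00·(cos215°, sin215°) = (-3.2766, -2.2943)
θ=215°: |BD| = 11.5076
θ=215°: circle(B,9.00) ∩ circle(D,8.00): a=6.4925, h=6.2328
θ=215°:   candidates: C₊=(1.8429,5.1078) cross=71.725; C₋=(4.3282,-7.1076) cross=-71.725
θ=215°:   branch + wants cross > 0 → take C=(1.8429,5.1078) (cross=71.725)
θ=215°: ex = (C−B)/|BC| = (0.5688,0.8225); ey = (-0.8225,0.5688)
θ=215°: P = B + 3.18·ex + 3.01·ey = (-3.9433,2.0333)
θ=337°: B = A + 4.00·(cos337°, sin337°) = (3.6820, -1.5629)
θ=337°: |BD| = 4.5921
θ=337°: circle(B,9.00) ∩ circle(D,8.00): a=4.1471, h=7.9876
θ=337°:   candidates: C₊=(4.8629,7.3593) cross=36.680; C₋=(10.3001,-7.6622) cross=-36.680
θ=337°:   branch + wants cross > 0 → take C=(4.8629,7.3593) (cross=36.680)
θ=337°: ex = (C−B)/|BC| = (0.1312,0.9914); ey = (-0.9914,0.1312)
θ=337°: P = B + 3.18·ex + 3.01·ey = (1.1153,1.9845)

θ=90°: 1.51 8.11
θ=215°: -3.94 2.03
θ=337°: 1.12 1.98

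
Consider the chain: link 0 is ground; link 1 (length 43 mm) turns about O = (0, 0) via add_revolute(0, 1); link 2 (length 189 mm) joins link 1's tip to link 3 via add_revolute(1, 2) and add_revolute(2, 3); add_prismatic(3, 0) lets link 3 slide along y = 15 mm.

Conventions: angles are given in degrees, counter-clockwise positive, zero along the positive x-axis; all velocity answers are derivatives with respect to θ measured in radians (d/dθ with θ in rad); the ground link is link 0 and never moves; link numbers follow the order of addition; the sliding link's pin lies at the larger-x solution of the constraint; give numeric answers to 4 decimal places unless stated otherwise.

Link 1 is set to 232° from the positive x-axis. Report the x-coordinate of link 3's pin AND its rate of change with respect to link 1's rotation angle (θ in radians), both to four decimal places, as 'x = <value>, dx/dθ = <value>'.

geometry: r = 43 mm, L = 189 mm, e = 15 mm
crank pin P = (r cos θ, r sin θ) = (-26.473443, -33.884462)
h = r sin θ − e = -33.884462 − 15 = -48.884462
x = r cos θ + √(L² − h²) = -26.473443 + 182.568643 = 156.095199
dx/dθ = −r sin θ − h·r cos θ/√(L² − h²) (θ in radians; h = -48.884462) = 26.795950

x = 156.0952, dx/dθ = 26.7960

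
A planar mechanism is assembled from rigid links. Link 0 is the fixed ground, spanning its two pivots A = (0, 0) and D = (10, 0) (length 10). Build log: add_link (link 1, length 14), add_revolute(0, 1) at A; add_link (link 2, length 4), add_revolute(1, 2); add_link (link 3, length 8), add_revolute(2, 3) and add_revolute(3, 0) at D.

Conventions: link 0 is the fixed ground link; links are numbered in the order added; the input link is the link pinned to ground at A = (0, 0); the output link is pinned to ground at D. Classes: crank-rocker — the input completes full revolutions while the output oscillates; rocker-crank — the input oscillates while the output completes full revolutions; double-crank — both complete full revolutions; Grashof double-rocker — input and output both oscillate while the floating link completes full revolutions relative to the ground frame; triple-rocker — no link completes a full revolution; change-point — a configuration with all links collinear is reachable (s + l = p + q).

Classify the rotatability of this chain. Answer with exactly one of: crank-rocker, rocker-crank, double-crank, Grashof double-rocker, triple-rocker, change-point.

lengths: ground=10, input=14, coupler=4, output=8
sorted: s=4 (shortest), l=14 (longest), p+q=18
s + l = 18 vs p + q = 18
s + l = p + q → change-point (collinear configuration reachable)

change-point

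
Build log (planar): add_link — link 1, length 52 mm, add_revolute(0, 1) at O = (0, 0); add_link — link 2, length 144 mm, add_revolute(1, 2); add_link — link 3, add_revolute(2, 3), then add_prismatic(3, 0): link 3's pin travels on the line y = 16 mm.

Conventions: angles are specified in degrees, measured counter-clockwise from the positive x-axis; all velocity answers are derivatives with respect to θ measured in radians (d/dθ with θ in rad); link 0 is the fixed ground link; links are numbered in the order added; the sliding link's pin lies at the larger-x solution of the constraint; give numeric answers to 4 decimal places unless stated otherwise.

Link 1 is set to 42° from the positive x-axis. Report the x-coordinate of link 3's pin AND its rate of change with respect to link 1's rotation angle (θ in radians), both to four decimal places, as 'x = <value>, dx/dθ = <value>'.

geometry: r = 52 mm, L = 144 mm, e = 16 mm
crank pin P = (r cos θ, r sin θ) = (38.643531, 34.794792)
h = r sin θ − e = 34.794792 − 16 = 18.794792
x = r cos θ + √(L² − h²) = 38.643531 + 142.768189 = 181.411720
dx/dθ = −r sin θ − h·r cos θ/√(L² − h²) (θ in radians; h = 18.794792) = -39.882039

x = 181.4117, dx/dθ = -39.8820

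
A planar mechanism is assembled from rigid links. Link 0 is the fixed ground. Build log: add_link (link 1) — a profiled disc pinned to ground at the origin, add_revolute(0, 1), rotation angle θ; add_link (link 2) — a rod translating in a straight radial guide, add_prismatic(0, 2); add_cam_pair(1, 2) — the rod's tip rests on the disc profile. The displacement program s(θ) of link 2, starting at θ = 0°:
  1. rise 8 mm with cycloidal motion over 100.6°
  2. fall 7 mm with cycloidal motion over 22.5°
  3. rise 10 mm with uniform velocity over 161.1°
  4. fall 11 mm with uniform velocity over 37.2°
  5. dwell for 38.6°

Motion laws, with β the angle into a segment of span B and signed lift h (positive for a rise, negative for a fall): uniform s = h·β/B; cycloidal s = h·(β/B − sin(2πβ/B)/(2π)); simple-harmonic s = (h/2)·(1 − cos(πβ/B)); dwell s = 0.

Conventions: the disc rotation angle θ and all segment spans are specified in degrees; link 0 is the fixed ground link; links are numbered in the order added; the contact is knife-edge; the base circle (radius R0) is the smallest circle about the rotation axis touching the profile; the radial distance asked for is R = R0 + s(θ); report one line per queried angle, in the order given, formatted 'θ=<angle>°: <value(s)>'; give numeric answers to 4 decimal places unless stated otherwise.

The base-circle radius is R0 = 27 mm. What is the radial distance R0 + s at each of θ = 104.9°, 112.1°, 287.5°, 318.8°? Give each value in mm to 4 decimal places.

seg 1 [0°–100.6°] cycloidal, h=8: full span → s += 8 → s = 8.0000
seg 2 [100.6°–123.1°] cycloidal, h=-7: θ=104.9° here. β=4.3, B=22.5. -7·(0.1911 − sin(2π·0.1911)/(2π)) = -0.2991 → s = 7.7009
seg 2 [100.6°–123.1°] cycloidal, h=-7: θ=112.1° here. β=11.5, B=22.5. -7·(0.5111 − sin(2π·0.5111)/(2π)) = -3.6555 → s = 4.3445
seg 2 [100.6°–123.1°] cycloidal, h=-7: full span → s += -7 → s = 1.0000
seg 3 [123.1°–284.2°] uniform, h=10: full span → s += 10 → s = 11.0000
seg 4 [284.2°–321.4°] uniform, h=-11: θ=287.5° here. β=3.3, B=37.2. -11·3.3/37.2 = -0.9758 → s = 10.0242
seg 4 [284.2°–321.4°] uniform, h=-11: θ=318.8° here. β=34.6, B=37.2. -11·34.6/37.2 = -10.2312 → s = 0.7688
θ=104.9°: R = R0 + s = 27 + 7.7009 = 34.7009
θ=112.1°: R = R0 + s = 27 + 4.3445 = 31.3445
θ=287.5°: R = R0 + s = 27 + 10.0242 = 37.0242
θ=318.8°: R = R0 + s = 27 + 0.7688 = 27.7688

θ=104.9°: 34.7009
θ=112.1°: 31.3445
θ=287.5°: 37.0242
θ=318.8°: 27.7688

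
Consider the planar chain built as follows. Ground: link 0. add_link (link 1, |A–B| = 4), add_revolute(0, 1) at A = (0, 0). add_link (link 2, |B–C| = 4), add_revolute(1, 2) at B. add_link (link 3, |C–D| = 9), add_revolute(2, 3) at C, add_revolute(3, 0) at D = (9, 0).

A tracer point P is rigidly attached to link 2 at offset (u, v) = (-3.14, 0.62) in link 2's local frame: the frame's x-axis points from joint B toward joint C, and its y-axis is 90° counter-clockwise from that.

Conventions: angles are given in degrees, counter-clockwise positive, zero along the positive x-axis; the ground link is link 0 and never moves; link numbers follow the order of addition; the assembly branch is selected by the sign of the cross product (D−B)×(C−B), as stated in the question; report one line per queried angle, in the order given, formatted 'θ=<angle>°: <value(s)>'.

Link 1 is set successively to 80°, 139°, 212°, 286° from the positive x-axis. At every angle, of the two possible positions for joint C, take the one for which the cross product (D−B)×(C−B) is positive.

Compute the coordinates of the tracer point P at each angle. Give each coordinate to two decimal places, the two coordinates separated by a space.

A=(0,0), D=(9.00,0)
θ=80°: B = A + 4.00·(cos80°, sin80°) = (0.6946, 3.9392)
θ=80°: |BD| = 9.1922
θ=80°: circle(B,4.00) ∩ circle(D,9.00): a=1.0605, h=3.8568
θ=80°:   candidates: C₊=(3.3056,6.9695) cross=35.453; C₋=(-0.0000,-0.0000) cross=-35.453
θ=80°:   branch + wants cross > 0 → take C=(3.3056,6.9695) (cross=35.453)
θ=80°: ex = (C−B)/|BC| = (0.6528,0.7576); ey = (-0.7576,0.6528)
θ=80°: P = B + -3.14·ex + 0.62·ey = (-1.8248,1.9652)
θ=139°: B = A + 4.00·(cos139°, sin139°) = (-3.0188, 2.6242)
θ=139°: |BD| = 12.3020
θ=139°: circle(B,4.00) ∩ circle(D,9.00): a=3.5091, h=1.9199
θ=139°:   candidates: C₊=(0.8191,3.7513) cross=23.618; C₋=(0.0000,0.0000) cross=-23.618
θ=139°:   branch + wants cross > 0 → take C=(0.8191,3.7513) (cross=23.618)
θ=139°: ex = (C−B)/|BC| = (0.9595,0.2818); ey = (-0.2818,0.9595)
θ=139°: P = B + -3.14·ex + 0.62·ey = (-6.2063,2.3343)
θ=212°: B = A + 4.00·(cos212°, sin212°) = (-3.3922, -2.1197)
θ=212°: |BD| = 12.5722
θ=212°: circle(B,4.00) ∩ circle(D,9.00): a=3.7010, h=1.5174
θ=212°:   candidates: C₊=(0.0000,0.0000) cross=19.077; C₋=(0.5117,-2.9914) cross=-19.077
θ=212°:   branch + wants cross > 0 → take C=(0.0000,0.0000) (cross=19.077)
θ=212°: ex = (C−B)/|BC| = (0.8480,0.5299); ey = (-0.5299,0.8480)
θ=212°: P = B + -3.14·ex + 0.62·ey = (-6.3836,-3.2578)
θ=286°: B = A + 4.00·(cos286°, sin286°) = (1.1025, -3.8450)
θ=286°: |BD| = 8.7837
θ=286°: circle(B,4.00) ∩ circle(D,9.00): a=0.6919, h=3.9397
θ=286°:   candidates: C₊=(-0.0000,0.0000) cross=34.605; C₋=(3.4492,-7.0844) cross=-34.605
θ=286°:   branch + wants cross > 0 → take C=(-0.0000,0.0000) (cross=34.605)
θ=286°: ex = (C−B)/|BC| = (-0.2756,0.9613); ey = (-0.9613,-0.2756)
θ=286°: P = B + -3.14·ex + 0.62·ey = (1.3721,-7.0343)

θ=80°: -1.82 1.97
θ=139°: -6.21 2.33
θ=212°: -6.38 -3.26
θ=286°: 1.37 -7.03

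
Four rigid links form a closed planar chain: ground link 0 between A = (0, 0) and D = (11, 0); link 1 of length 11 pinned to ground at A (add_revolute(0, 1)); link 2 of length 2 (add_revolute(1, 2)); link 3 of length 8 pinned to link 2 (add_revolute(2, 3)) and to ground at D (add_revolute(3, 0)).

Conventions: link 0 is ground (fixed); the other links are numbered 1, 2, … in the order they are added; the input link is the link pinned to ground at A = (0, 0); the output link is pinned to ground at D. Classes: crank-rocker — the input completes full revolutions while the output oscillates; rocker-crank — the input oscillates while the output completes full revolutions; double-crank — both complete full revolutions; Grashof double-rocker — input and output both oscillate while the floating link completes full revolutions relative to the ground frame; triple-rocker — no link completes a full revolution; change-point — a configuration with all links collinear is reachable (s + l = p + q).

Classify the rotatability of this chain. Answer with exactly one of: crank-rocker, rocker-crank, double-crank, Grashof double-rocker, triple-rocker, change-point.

lengths: ground=11, input=11, coupler=2, output=8
sorted: s=2 (shortest), l=11 (longest), p+q=19
s + l = 13 vs p + q = 19
s + l < p + q (Grashof) with shortest = coupler link → Grashof double-rocker

Grashof double-rocker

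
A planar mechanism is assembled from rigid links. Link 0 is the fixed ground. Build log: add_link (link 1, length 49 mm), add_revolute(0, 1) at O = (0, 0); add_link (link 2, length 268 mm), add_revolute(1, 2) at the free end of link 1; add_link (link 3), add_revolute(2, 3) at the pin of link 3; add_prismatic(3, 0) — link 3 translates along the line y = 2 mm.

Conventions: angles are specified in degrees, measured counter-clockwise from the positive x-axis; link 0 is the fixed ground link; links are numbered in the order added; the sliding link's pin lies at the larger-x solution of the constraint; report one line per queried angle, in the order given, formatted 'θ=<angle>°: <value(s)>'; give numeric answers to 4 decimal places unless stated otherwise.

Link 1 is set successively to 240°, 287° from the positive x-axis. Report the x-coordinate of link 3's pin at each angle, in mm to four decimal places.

geometry: r = 49 mm, L = 268 mm, e = 2 mm
θ=240°: crank pin P = (r cos θ, r sin θ) = (-24.500000, -42.435245)
θ=240°: h = r sin θ − e = -42.435245 − 2 = -44.435245
θ=240°: x = r cos θ + √(L² − h²) = -24.500000 + 264.290577 = 239.790577
θ=287°: crank pin P = (r cos θ, r sin θ) = (14.326214, -46.858933)
θ=287°: h = r sin θ − e = -46.858933 − 2 = -48.858933
θ=287°: x = r cos θ + √(L² − h²) = 14.326214 + 263.508642 = 277.834856

θ=240°: 239.7906
θ=287°: 277.8349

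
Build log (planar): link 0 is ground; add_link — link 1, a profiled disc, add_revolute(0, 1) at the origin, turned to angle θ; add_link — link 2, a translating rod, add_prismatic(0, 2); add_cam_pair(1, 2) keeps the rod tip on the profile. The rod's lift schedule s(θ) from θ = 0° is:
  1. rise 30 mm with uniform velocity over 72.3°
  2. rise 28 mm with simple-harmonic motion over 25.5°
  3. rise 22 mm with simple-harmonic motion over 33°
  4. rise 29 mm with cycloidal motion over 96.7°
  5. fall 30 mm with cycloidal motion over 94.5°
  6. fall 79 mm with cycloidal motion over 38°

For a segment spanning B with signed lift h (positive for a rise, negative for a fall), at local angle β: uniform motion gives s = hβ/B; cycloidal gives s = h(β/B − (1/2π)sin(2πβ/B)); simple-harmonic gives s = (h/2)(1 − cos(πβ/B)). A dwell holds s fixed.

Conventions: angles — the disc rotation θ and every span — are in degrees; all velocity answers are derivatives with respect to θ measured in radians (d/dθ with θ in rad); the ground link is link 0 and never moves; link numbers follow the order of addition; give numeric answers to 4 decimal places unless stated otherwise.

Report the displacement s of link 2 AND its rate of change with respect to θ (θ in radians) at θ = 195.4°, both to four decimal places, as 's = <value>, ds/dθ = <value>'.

seg 1 [0°–72.3°] uniform, h=30: full span → s += 30 → s = 30.0000
seg 2 [72.3°–97.8°] simple-harmonic, h=28: full span → s += 28 → s = 58.0000
seg 3 [97.8°–130.8°] simple-harmonic, h=22: full span → s += 22 → s = 80.0000
seg 4 [130.8°–227.5°] cycloidal, h=29: θ=195.4° here. β=64.6, B=96.7. 29·(0.6680 − sin(2π·0.6680)/(2π)) = 23.3903 → s = 103.3903
velocity in seg [130.8°–227.5°] (cycloidal), θ in radians: β = 64.6° = 1.1275 rad, B = 96.7° = 1.6877 rad; ds/dθ = (h/B)(1 − cos(2πβ/B)) = (29/1.6877)(1 − cos(2π·0.6680)) = 25.644973 mm/rad

s = 103.3903, ds/dθ = 25.6450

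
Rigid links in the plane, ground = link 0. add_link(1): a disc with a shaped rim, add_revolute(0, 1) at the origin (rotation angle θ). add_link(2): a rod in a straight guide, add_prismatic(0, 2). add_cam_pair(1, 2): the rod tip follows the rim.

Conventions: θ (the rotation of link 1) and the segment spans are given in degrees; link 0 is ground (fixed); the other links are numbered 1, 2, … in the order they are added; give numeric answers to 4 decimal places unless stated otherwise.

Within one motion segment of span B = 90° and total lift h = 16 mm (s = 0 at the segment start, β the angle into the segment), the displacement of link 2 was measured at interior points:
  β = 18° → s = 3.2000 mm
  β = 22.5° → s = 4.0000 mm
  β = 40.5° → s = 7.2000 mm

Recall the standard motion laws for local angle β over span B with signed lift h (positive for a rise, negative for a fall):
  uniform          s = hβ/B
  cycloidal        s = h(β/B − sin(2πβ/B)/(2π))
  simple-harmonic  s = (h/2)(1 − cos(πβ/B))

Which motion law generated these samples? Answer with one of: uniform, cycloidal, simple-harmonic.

candidates at β/B = r: uniform s = h·r (linear in β); cycloidal s = h·(r − sin(2πr)/(2π)); simple-harmonic s = (h/2)(1 − cos(πr))
β=18°: printed 3.2000 | uniform 3.2000, cycloidal 0.7782, simple-harmonic 1.5279
β=22.5°: printed 4.0000 | uniform 4.0000, cycloidal 1.4535, simple-harmonic 2.3431
β=40.5°: printed 7.2000 | uniform 7.2000, cycloidal 6.4131, simple-harmonic 6.7485
only one law matches every sample → uniform

uniform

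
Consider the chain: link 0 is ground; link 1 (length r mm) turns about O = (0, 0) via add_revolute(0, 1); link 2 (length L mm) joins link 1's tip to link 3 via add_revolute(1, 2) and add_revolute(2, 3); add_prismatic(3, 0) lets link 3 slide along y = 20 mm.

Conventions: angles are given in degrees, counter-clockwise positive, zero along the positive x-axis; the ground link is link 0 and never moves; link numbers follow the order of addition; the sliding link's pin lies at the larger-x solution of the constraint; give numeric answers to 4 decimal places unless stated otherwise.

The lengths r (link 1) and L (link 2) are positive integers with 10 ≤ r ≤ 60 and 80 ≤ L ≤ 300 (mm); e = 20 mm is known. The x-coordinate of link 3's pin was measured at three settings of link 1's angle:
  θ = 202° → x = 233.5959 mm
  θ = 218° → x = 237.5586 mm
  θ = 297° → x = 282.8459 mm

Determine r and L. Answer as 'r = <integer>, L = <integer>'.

constraint per measurement: (x − r cos θ)² + (r sin θ − e)² = L²
subtracting the θ₁ and θ₂ equations cancels the r² and L² terms:
r = (x₁² − x₂²) / (2[(x₁cos θ₁ + e sin θ₁) − (x₂cos θ₂ + e sin θ₂)]) = 37.9998 → r = 38
L² = (x₁ − r cos θ₁)² + (r sin θ₁ − e)² = 73441.0089 → L = 271.0000 → L = 271
check at θ₃=297°: x = 282.8459 (printed 282.8459) ✓

r = 38, L = 271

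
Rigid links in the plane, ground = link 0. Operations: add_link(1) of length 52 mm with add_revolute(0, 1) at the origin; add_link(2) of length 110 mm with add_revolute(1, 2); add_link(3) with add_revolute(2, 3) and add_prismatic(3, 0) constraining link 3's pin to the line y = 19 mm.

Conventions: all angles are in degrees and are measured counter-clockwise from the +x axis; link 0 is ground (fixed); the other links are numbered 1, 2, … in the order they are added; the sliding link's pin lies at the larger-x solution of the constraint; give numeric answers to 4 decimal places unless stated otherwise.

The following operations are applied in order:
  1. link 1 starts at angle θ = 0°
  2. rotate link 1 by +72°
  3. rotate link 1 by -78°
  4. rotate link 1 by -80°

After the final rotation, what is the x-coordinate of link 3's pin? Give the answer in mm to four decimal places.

geometry: r = 52 mm, L = 110 mm, e = 19 mm; θ starts at 0°
rotate link 1 by +72°: θ ← 0° +72° = 72°
rotate link 1 by -78°: θ ← 72° -78° = -6°
rotate link 1 by -80°: θ ← -6° -80° = -86°
crank pin P = (r cos θ, r sin θ) = (3.627337, -51.873331)
h = r sin θ − e = -51.873331 − 19 = -70.873331
x = r cos θ + √(L² − h²) = 3.627337 + 84.124735 = 87.752071

87.7521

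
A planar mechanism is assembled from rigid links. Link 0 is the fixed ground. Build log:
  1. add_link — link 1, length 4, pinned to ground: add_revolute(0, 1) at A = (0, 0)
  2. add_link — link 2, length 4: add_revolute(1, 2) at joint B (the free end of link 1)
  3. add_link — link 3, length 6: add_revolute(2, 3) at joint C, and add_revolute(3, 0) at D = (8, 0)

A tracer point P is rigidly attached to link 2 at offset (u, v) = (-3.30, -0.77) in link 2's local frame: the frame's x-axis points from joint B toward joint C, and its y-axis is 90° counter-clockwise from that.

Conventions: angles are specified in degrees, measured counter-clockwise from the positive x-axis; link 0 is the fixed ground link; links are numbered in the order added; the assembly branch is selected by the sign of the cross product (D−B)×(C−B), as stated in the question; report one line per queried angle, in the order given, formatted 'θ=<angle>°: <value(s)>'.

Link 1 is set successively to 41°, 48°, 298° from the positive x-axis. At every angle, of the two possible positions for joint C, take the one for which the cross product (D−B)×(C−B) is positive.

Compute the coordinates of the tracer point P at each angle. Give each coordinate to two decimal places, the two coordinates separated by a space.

A=(0,0), D=(8.00,0)
θ=41°: B = A + 4.00·(cos41°, sin41°) = (3.0188, 2.6242)
θ=41°: |BD| = 5.6301
θ=41°: circle(B,4.00) ∩ circle(D,6.00): a=1.0389, h=3.8627
θ=41°:   candidates: C₊=(5.7384,5.5575) cross=21.748; C₋=(2.1376,-1.2775) cross=-21.748
θ=41°:   branch + wants cross > 0 → take C=(5.7384,5.5575) (cross=21.748)
θ=41°: ex = (C−B)/|BC| = (0.6799,0.7333); ey = (-0.7333,0.6799)
θ=41°: P = B + -3.30·ex + -0.77·ey = (1.3398,-0.3192)
θ=48°: B = A + 4.00·(cos48°, sin48°) = (2.6765, 2.9726)
θ=48°: |BD| = 6.0972
θ=48°: circle(B,4.00) ∩ circle(D,6.00): a=1.4085, h=3.7438
θ=48°:   candidates: C₊=(5.7315,5.5546) cross=22.827; C₋=(2.0810,-0.9828) cross=-22.827
θ=48°:   branch + wants cross > 0 → take C=(5.7315,5.5546) (cross=22.827)
θ=48°: ex = (C−B)/|BC| = (0.7637,0.6455); ey = (-0.6455,0.7637)
θ=48°: P = B + -3.30·ex + -0.77·ey = (0.6532,0.2543)
θ=298°: B = A + 4.00·(cos298°, sin298°) = (1.8779, -3.5318)
θ=298°: |BD| = 7.0678
θ=298°: circle(B,4.00) ∩ circle(D,6.00): a=2.1190, h=3.3926
θ=298°:   candidates: C₊=(2.0181,0.4658) cross=23.978; C₋=(5.4087,-5.4116) cross=-23.978
θ=298°:   branch + wants cross > 0 → take C=(2.0181,0.4658) (cross=23.978)
θ=298°: ex = (C−B)/|BC| = (0.0351,0.9994); ey = (-0.9994,0.0351)
θ=298°: P = B + -3.30·ex + -0.77·ey = (2.5317,-6.8568)

θ=41°: 1.34 -0.32
θ=48°: 0.65 0.25
θ=298°: 2.53 -6.86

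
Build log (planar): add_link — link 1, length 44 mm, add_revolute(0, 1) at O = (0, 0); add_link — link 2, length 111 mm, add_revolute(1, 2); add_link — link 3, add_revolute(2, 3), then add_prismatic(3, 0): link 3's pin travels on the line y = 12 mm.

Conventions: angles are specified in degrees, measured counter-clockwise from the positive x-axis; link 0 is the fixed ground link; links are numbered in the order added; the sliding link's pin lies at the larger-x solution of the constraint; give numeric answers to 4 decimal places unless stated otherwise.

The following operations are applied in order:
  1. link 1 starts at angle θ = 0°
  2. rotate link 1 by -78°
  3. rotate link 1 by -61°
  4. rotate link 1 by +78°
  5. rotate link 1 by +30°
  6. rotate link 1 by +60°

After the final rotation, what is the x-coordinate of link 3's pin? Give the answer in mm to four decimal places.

geometry: r = 44 mm, L = 111 mm, e = 12 mm; θ starts at 0°
rotate link 1 by -78°: θ ← 0° -78° = -78°
rotate link 1 by -61°: θ ← -78° -61° = -139°
rotate link 1 by +78°: θ ← -139° +78° = -61°
rotate link 1 by +30°: θ ← -61° +30° = -31°
rotate link 1 by +60°: θ ← -31° +60° = 29°
crank pin P = (r cos θ, r sin θ) = (38.483267, 21.331623)
h = r sin θ − e = 21.331623 − 12 = 9.331623
x = r cos θ + √(L² − h²) = 38.483267 + 110.607056 = 149.090323

149.0903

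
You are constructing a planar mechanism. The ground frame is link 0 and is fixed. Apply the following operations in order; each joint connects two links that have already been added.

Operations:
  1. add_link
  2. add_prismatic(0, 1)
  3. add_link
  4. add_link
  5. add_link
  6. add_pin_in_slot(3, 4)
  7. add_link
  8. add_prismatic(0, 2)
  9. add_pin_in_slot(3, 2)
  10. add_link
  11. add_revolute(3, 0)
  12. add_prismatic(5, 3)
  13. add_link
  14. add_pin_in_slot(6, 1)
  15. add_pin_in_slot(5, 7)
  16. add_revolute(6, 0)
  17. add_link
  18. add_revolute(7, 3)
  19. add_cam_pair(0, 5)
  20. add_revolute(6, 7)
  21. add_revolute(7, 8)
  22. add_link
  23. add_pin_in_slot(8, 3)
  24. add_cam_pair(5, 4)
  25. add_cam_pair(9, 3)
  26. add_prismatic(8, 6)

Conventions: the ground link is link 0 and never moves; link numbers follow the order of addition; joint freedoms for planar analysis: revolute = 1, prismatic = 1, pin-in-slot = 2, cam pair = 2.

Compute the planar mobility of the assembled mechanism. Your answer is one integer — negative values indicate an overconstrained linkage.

link 0 = ground. State L|J1|J2 = 1|0|0
+link1  2|0|0
P(0,1) f=1→J1  2|1|0
+link2  3|1|0
+link3  4|1|0
+link4  5|1|0
PS(3,4) f=2→J2  5|1|1
+link5  6|1|1
P(0,2) f=1→J1  6|2|1
PS(3,2) f=2→J2  6|2|2
+link6  7|2|2
R(3,0) f=1→J1  7|3|2
P(5,3) f=1→J1  7|4|2
+link7  8|4|2
PS(6,1) f=2→J2  8|4|3
PS(5,7) f=2→J2  8|4|4
R(6,0) f=1→J1  8|5|4
+link8  9|5|4
R(7,3) f=1→J1  9|6|4
C(0,5) f=2→J2  9|6|5
R(6,7) f=1→J1  9|7|5
R(7,8) f=1→J1  9|8|5
+link9  10|8|5
PS(8,3) f=2→J2  10|8|6
C(5,4) f=2→J2  10|8|7
C(9,3) f=2→J2  10|8|8
P(8,6) f=1→J1  10|9|8
M = 3(10−1)−2·9−8 = 27−18−8 = 1

M = 1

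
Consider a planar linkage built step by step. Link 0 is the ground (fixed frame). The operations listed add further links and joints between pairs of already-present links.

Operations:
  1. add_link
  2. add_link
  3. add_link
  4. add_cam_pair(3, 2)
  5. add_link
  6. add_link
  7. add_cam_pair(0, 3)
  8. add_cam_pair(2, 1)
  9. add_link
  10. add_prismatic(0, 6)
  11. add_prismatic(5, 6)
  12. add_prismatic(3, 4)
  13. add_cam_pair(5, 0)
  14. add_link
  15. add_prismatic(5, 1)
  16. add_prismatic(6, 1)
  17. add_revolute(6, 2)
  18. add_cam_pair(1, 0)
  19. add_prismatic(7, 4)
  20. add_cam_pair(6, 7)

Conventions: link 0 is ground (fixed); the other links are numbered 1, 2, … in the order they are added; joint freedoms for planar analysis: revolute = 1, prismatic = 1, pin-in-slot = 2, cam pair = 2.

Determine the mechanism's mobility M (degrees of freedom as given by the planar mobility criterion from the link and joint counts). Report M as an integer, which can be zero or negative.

L=1 J1=0 J2=0
add link → L=2 J1=0 J2=0
add link → L=3 J1=0 J2=0
add link → L=4 J1=0 J2=0
C@3,2 dof=2 J2 → L=4 J1=0 J2=1
add link → L=5 J1=0 J2=1
add link → L=6 J1=0 J2=1
C@0,3 dof=2 J2 → L=6 J1=0 J2=2
C@2,1 dof=2 J2 → L=6 J1=0 J2=3
add link → L=7 J1=0 J2=3
P@0,6 dof=1 J1 → L=7 J1=1 J2=3
P@5,6 dof=1 J1 → L=7 J1=2 J2=3
P@3,4 dof=1 J1 → L=7 J1=3 J2=3
C@5,0 dof=2 J2 → L=7 J1=3 J2=4
add link → L=8 J1=3 J2=4
P@5,1 dof=1 J1 → L=8 J1=4 J2=4
P@6,1 dof=1 J1 → L=8 J1=5 J2=4
R@6,2 dof=1 J1 → L=8 J1=6 J2=4
C@1,0 dof=2 J2 → L=8 J1=6 J2=5
P@7,4 dof=1 J1 → L=8 J1=7 J2=5
C@6,7 dof=2 J2 → L=8 J1=7 J2=6
M=3(L−1)−2J1−J2=3·7−2·7−6=1

M = 1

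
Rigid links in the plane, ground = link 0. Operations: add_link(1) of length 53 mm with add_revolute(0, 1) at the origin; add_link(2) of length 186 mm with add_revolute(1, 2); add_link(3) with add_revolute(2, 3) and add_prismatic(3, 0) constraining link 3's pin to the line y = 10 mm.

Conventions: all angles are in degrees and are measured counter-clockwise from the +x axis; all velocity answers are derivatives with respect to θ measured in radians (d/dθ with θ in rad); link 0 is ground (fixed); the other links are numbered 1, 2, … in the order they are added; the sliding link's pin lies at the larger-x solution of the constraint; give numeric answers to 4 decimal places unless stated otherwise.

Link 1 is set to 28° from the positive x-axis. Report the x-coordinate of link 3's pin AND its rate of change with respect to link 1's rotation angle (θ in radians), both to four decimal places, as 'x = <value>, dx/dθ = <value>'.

geometry: r = 53 mm, L = 186 mm, e = 10 mm
crank pin P = (r cos θ, r sin θ) = (46.796222, 24.881993)
h = r sin θ − e = 24.881993 − 10 = 14.881993
x = r cos θ + √(L² − h²) = 46.796222 + 185.403685 = 232.199907
dx/dθ = −r sin θ − h·r cos θ/√(L² − h²) (θ in radians; h = 14.881993) = -28.638234

x = 232.1999, dx/dθ = -28.6382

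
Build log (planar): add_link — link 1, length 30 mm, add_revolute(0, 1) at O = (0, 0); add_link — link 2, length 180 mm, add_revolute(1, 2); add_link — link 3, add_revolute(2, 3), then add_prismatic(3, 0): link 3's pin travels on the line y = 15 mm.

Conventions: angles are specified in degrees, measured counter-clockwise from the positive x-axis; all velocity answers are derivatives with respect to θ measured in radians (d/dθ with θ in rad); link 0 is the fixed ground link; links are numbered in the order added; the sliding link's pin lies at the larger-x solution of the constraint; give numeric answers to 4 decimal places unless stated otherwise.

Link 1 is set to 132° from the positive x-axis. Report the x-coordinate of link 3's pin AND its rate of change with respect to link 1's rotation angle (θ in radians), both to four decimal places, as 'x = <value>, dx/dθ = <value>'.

geometry: r = 30 mm, L = 180 mm, e = 15 mm
crank pin P = (r cos θ, r sin θ) = (-20.073918, 22.294345)
h = r sin θ − e = 22.294345 − 15 = 7.294345
x = r cos θ + √(L² − h²) = -20.073918 + 179.852141 = 159.778223
dx/dθ = −r sin θ − h·r cos θ/√(L² − h²) (θ in radians; h = 7.294345) = -21.480198

x = 159.7782, dx/dθ = -21.4802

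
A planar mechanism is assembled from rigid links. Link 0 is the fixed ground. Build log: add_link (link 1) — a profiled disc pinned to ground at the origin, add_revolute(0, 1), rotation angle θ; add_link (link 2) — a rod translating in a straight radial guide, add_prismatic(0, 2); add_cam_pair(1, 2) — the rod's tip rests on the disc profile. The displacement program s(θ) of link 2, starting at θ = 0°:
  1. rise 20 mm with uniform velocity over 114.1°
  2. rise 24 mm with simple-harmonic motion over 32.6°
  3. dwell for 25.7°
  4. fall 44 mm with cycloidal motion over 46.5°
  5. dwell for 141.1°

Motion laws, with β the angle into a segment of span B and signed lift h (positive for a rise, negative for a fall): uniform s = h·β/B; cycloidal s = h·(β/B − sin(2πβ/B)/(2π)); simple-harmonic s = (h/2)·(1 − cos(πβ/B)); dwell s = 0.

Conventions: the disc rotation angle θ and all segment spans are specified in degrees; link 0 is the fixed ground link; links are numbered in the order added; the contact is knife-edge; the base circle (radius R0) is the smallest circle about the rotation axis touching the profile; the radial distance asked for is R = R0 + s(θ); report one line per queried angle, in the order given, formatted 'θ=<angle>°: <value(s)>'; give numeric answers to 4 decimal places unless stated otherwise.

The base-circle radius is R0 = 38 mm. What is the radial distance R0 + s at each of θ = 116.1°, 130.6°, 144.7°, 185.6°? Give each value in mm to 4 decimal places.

seg 1 [0°–114.1°] uniform, h=20: full span → s += 20 → s = 20.0000
seg 2 [114.1°–146.7°] simple-harmonic, h=24: θ=116.1° here. β=2, B=32.6. 24/2·(1 − cos(π·0.0613)) = 0.2222 → s = 20.2222
seg 2 [114.1°–146.7°] simple-harmonic, h=24: θ=130.6° here. β=16.5, B=32.6. 24/2·(1 − cos(π·0.5061)) = 12.2313 → s = 32.2313
seg 2 [114.1°–146.7°] simple-harmonic, h=24: θ=144.7° here. β=30.6, B=32.6. 24/2·(1 − cos(π·0.9387)) = 23.7778 → s = 43.7778
seg 2 [114.1°–146.7°] simple-harmonic, h=24: full span → s += 24 → s = 44.0000
seg 3 [146.7°–172.4°] dwell: s stays 44.0000
seg 4 [172.4°–218.9°] cycloidal, h=-44: θ=185.6° here. β=13.2, B=46.5. -44·(0.2839 − sin(2π·0.2839)/(2π)) = -5.6455 → s = 38.3545
θ=116.1°: R = R0 + s = 38 + 20.2222 = 58.2222
θ=130.6°: R = R0 + s = 38 + 32.2313 = 70.2313
θ=144.7°: R = R0 + s = 38 + 43.7778 = 81.7778
θ=185.6°: R = R0 + s = 38 + 38.3545 = 76.3545

θ=116.1°: 58.2222
θ=130.6°: 70.2313
θ=144.7°: 81.7778
θ=185.6°: 76.3545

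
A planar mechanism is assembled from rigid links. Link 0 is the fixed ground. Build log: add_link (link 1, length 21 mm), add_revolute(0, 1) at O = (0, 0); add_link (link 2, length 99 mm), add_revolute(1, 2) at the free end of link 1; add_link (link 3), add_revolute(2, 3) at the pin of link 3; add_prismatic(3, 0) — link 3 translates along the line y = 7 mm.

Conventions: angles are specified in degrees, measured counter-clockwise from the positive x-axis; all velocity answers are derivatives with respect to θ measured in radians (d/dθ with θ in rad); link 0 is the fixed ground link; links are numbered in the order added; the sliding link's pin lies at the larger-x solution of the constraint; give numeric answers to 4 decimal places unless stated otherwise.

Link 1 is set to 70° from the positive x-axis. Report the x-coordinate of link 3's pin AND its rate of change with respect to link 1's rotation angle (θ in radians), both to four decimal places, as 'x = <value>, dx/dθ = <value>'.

geometry: r = 21 mm, L = 99 mm, e = 7 mm
crank pin P = (r cos θ, r sin θ) = (7.182423, 19.733545)
h = r sin θ − e = 19.733545 − 7 = 12.733545
x = r cos θ + √(L² − h²) = 7.182423 + 98.177680 = 105.360103
dx/dθ = −r sin θ − h·r cos θ/√(L² − h²) (θ in radians; h = 12.733545) = -20.665098

x = 105.3601, dx/dθ = -20.6651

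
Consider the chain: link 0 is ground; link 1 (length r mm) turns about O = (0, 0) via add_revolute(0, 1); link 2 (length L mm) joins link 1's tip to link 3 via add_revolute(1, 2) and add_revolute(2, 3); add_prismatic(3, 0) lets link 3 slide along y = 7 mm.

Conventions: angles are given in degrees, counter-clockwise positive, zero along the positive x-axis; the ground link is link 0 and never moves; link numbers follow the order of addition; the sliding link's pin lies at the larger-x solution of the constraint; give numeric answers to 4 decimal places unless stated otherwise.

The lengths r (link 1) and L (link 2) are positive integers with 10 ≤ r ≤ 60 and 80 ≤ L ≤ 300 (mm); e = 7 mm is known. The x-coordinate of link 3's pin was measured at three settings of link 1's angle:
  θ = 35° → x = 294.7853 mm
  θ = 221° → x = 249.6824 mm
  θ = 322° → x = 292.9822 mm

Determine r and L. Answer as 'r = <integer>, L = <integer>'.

constraint per measurement: (x − r cos θ)² + (r sin θ − e)² = L²
subtracting the θ₁ and θ₂ equations cancels the r² and L² terms:
r = (x₁² − x₂²) / (2[(x₁cos θ₁ + e sin θ₁) − (x₂cos θ₂ + e sin θ₂)]) = 28.0000 → r = 28
L² = (x₁ − r cos θ₁)² + (r sin θ₁ − e)² = 73983.9882 → L = 272.0000 → L = 272
check at θ₃=322°: x = 292.9822 (printed 292.9822) ✓

r = 28, L = 272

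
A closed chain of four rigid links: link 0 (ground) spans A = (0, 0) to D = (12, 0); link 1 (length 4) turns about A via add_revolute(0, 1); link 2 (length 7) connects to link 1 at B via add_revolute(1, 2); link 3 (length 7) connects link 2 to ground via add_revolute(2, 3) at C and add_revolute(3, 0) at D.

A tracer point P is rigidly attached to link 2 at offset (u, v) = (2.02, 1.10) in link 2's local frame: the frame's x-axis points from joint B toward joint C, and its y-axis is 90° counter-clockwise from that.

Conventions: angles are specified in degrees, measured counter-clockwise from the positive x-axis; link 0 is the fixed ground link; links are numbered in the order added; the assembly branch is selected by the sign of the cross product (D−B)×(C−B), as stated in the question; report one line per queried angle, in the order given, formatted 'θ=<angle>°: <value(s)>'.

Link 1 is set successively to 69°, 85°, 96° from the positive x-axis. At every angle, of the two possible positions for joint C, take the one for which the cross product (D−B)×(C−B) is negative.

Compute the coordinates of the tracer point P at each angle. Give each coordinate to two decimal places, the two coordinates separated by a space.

A=(0,0), D=(12.00,0)
θ=69°: B = A + 4.00·(cos69°, sin69°) = (1.4335, 3.7343)
θ=69°: |BD| = 11.2070
θ=69°: circle(B,7.00) ∩ circle(D,7.00): a=5.6035, h=4.1953
θ=69°:   candidates: C₊=(8.1147,5.8227) cross=47.017; C₋=(5.3188,-2.0884) cross=-47.017
θ=69°:   branch - wants cross < 0 → take C=(5.3188,-2.0884) (cross=-47.017)
θ=69°: ex = (C−B)/|BC| = (0.5550,-0.8318); ey = (0.8318,0.5550)
θ=69°: P = B + 2.02·ex + 1.10·ey = (3.4697,2.6646)
θ=85°: B = A + 4.00·(cos85°, sin85°) = (0.3486, 3.9848)
θ=85°: |BD| = 12.3139
θ=85°: circle(B,7.00) ∩ circle(D,7.00): a=6.1570, h=3.3304
θ=85°:   candidates: C₊=(7.2520,5.1436) cross=41.011; C₋=(5.0966,-1.1588) cross=-41.011
θ=85°:   branch - wants cross < 0 → take C=(5.0966,-1.1588) (cross=-41.011)
θ=85°: ex = (C−B)/|BC| = (0.6783,-0.7348); ey = (0.7348,0.6783)
θ=85°: P = B + 2.02·ex + 1.10·ey = (2.5270,3.2466)
θ=96°: B = A + 4.00·(cos96°, sin96°) = (-0.4181, 3.9781)
θ=96°: |BD| = 13.0397
θ=96°: circle(B,7.00) ∩ circle(D,7.00): a=6.5199, h=2.5478
θ=96°:   candidates: C₊=(6.5682,4.4154) cross=33.223; C₋=(5.0137,-0.4373) cross=-33.223
θ=96°:   branch - wants cross < 0 → take C=(5.0137,-0.4373) (cross=-33.223)
θ=96°: ex = (C−B)/|BC| = (0.7760,-0.6308); ey = (0.6308,0.7760)
θ=96°: P = B + 2.02·ex + 1.10·ey = (1.8432,3.5575)

θ=69°: 3.47 2.66
θ=85°: 2.53 3.25
θ=96°: 1.84 3.56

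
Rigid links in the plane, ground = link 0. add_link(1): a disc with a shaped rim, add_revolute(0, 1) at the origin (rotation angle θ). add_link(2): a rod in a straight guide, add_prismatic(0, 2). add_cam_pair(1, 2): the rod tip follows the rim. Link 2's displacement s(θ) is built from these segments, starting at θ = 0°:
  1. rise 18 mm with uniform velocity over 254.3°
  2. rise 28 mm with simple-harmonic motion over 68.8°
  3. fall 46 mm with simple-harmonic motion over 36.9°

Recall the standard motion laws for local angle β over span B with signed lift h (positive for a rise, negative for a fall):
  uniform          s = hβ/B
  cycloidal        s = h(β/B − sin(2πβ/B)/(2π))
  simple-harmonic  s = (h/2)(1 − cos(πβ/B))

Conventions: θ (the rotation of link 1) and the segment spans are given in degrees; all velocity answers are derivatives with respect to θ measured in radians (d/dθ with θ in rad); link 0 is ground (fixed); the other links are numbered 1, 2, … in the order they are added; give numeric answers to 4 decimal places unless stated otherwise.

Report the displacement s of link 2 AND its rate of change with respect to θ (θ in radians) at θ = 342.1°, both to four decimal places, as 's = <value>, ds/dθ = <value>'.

segment 1 (0° to 254.3°, uniform, h = 18) is passed completely: s = 0.0000 + (18) = 18.0000
segment 2 (254.3° to 323.1°, simple-harmonic, h = 28) is passed completely: s = 18.0000 + (28) = 46.0000
θ = 342.1° falls in segment 3 (323.1° to 360°, simple-harmonic, h = -46): β = 342.1 − 323.1 = 19°, B = 36.9°; Δs = -46/2·(1 − cos(π·0.5149)) = -24.0766; s = 46.0000 − 24.0766 = 21.9234
velocity in seg [323.1°–360°] (simple-harmonic), θ in radians: β = 19° = 0.3316 rad, B = 36.9° = 0.6440 rad; ds/dθ = (πh/(2B)) sin(πβ/B) = (π·(-46)/(2·0.6440)) sin(π·0.5149) = -112.072141 mm/rad

s = 21.9234, ds/dθ = -112.0721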